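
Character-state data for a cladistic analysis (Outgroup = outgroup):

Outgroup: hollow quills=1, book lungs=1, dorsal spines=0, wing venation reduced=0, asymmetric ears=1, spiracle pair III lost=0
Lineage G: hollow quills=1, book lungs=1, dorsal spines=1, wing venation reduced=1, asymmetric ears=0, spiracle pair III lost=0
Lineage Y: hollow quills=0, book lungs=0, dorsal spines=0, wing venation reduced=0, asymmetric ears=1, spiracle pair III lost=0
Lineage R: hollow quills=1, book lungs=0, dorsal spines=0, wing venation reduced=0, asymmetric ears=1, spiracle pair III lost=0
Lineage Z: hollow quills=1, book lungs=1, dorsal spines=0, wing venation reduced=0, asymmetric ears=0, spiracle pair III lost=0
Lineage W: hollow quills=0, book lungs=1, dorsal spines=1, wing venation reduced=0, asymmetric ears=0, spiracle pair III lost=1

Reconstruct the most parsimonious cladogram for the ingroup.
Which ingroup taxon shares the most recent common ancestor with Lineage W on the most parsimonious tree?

Character polarity is set by the outgroup: the derived state is whichever differs from the outgroup's state, so for hollow quills, book lungs, asymmetric ears the derived state is '0', and for the remaining characters it is '1'.
hollow quills (state '0') occurs in Lineage W and Lineage Y but conflicts with the nesting implied by the other characters — most parsimoniously interpreted as homoplasy.
book lungs (derived state '0') is shared by Lineage R and Lineage Y — a synapomorphy uniting that clade.
Only Lineage G and Lineage W show the derived state '1' for dorsal spines, supporting them as a clade.
wing venation reduced: derived state '1' in Lineage G only — an autapomorphy, so it tells us nothing about relationships among taxa.
asymmetric ears: derived state '0' in Lineage G, Lineage W, and Lineage Z only — synapomorphy for {Lineage G, Lineage W, Lineage Z}.
spiracle pair III lost (derived state '1') is unique to Lineage W (autapomorphy; uninformative for grouping).
Most parsimonious ingroup topology: (((Lineage G,Lineage W),Lineage Z),(Lineage Y,Lineage R)).
Lineage W and Lineage G form a cherry on this tree, so they are sister taxa.

Lineage G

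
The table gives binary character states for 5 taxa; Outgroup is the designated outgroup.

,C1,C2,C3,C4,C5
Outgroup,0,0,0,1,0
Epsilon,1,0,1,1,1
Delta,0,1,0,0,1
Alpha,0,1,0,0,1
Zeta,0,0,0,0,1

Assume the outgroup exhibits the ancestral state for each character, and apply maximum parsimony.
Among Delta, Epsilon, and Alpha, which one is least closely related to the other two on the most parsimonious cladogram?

Character polarity is set by the outgroup: the derived state is whichever differs from the outgroup's state, so for C4 the derived state is '0', and for the remaining characters it is '1'.
C1 (derived state '1') is unique to Epsilon (autapomorphy; uninformative for grouping).
C2: derived state '1' in Alpha and Delta only — synapomorphy for {Alpha, Delta}.
C3 (derived state '1') is unique to Epsilon (autapomorphy; uninformative for grouping).
Only Alpha, Delta, and Zeta show the derived state '0' for C4, supporting them as a clade.
All ingroup taxa share the derived state '1' for C5; it defines the ingroup but does not resolve relationships within it.
Most parsimonious ingroup topology: (Epsilon,((Delta,Alpha),Zeta)).
Alpha and Delta share a more recent common ancestor with each other than either does with Epsilon, so Epsilon is the least closely related of the three.

Epsilon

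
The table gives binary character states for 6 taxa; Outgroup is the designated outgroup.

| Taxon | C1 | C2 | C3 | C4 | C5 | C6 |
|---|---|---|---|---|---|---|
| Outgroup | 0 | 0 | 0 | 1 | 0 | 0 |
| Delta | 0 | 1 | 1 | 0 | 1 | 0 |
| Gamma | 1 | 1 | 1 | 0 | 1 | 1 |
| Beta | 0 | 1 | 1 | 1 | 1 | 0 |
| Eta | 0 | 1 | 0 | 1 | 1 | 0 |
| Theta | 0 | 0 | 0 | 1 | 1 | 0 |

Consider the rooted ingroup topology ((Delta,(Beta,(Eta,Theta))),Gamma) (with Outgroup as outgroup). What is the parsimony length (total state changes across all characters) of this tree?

9

Map each character onto ((Delta,(Beta,(Eta,Theta))),Gamma) (rooted by Outgroup) and count the minimum state changes it requires (Fitch parsimony):
C1: 1; C2: 2; C3: 2; C4: 2; C5: 1; C6: 1.
Total tree length = 9.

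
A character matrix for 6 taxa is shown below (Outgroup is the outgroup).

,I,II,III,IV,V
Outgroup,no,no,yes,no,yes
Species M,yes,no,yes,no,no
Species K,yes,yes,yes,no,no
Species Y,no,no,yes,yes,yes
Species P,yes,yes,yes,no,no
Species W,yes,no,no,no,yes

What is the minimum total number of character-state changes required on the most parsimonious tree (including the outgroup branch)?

Character polarity is set by the outgroup: the derived state is whichever differs from the outgroup's state, so for III, V the derived state is 'no', and for the remaining characters it is 'yes'.
Only Species K, Species M, Species P, and Species W show the derived state 'yes' for I, supporting them as a clade.
Only Species K and Species P show the derived state 'yes' for II, supporting them as a clade.
III (derived state 'no') is unique to Species W (autapomorphy; uninformative for grouping).
IV: derived state 'yes' in Species Y only — an autapomorphy, so it tells us nothing about relationships among taxa.
Only Species K, Species M, and Species P show the derived state 'no' for V, supporting them as a clade.
Most parsimonious ingroup topology: (((Species M,(Species K,Species P)),Species W),Species Y).
Changes per character on this tree: I: 1; II: 1; III: 1; IV: 1; V: 1.
Total = 5.

5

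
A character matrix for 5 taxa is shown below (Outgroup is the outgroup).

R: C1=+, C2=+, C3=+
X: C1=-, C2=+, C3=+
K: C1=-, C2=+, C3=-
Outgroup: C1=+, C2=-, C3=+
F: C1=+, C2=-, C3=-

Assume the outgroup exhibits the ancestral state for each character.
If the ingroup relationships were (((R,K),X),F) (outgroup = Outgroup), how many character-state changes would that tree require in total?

Map each character onto (((R,K),X),F) (rooted by Outgroup) and count the minimum state changes it requires (Fitch parsimony):
C1: 2; C2: 1; C3: 2.
Total tree length = 5.

5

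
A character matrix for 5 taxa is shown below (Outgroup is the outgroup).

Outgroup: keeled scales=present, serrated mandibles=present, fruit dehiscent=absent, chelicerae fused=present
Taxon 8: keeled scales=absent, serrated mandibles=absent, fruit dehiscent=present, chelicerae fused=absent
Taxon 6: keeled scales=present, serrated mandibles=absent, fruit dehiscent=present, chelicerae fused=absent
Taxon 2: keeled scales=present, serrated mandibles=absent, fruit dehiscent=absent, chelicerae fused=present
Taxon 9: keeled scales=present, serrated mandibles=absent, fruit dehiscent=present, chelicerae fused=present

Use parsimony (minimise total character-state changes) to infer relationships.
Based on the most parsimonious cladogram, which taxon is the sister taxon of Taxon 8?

Taxon 6

Character polarity is set by the outgroup: the derived state is whichever differs from the outgroup's state, so for keeled scales, serrated mandibles, chelicerae fused the derived state is 'absent', and for the remaining characters it is 'present'.
keeled scales (derived state 'absent') is unique to Taxon 8 (autapomorphy; uninformative for grouping).
serrated mandibles (derived state 'absent') is shared by all ingroup taxa — unites the whole ingroup.
fruit dehiscent: derived state 'present' in Taxon 6, Taxon 8, and Taxon 9 only — synapomorphy for {Taxon 6, Taxon 8, Taxon 9}.
chelicerae fused: derived state 'absent' in Taxon 6 and Taxon 8 only — synapomorphy for {Taxon 6, Taxon 8}.
Most parsimonious ingroup topology: (((Taxon 8,Taxon 6),Taxon 9),Taxon 2).
Taxon 8 and Taxon 6 form a cherry on this tree, so they are sister taxa.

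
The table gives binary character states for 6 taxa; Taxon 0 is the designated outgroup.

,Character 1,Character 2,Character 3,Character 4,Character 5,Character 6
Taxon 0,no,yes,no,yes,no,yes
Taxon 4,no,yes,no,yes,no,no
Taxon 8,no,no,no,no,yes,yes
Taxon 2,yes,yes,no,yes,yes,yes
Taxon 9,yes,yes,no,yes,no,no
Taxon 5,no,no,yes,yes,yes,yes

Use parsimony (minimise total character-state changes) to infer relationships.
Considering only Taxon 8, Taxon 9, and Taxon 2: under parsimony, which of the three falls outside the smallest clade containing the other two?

Character polarity is set by the outgroup: the derived state is whichever differs from the outgroup's state, so for Character 2, Character 4, Character 6 the derived state is 'no', and for the remaining characters it is 'yes'.
Character 1 groups Taxon 2 and Taxon 9, which is incompatible with the clades supported by the remaining characters; treating it as convergent (homoplasy) costs fewer steps than any alternative tree.
Character 2: derived state 'no' in Taxon 5 and Taxon 8 only — synapomorphy for {Taxon 5, Taxon 8}.
Character 3: derived state 'yes' in Taxon 5 only — an autapomorphy, so it tells us nothing about relationships among taxa.
Character 4 (derived state 'no') is unique to Taxon 8 (autapomorphy; uninformative for grouping).
Character 5 (derived state 'yes') is shared by Taxon 2, Taxon 5, and Taxon 8 — a synapomorphy uniting that clade.
Only Taxon 4 and Taxon 9 show the derived state 'no' for Character 6, supporting them as a clade.
Most parsimonious ingroup topology: ((Taxon 4,Taxon 9),((Taxon 8,Taxon 5),Taxon 2)).
Taxon 8 and Taxon 2 share a more recent common ancestor with each other than either does with Taxon 9, so Taxon 9 is the least closely related of the three.

Taxon 9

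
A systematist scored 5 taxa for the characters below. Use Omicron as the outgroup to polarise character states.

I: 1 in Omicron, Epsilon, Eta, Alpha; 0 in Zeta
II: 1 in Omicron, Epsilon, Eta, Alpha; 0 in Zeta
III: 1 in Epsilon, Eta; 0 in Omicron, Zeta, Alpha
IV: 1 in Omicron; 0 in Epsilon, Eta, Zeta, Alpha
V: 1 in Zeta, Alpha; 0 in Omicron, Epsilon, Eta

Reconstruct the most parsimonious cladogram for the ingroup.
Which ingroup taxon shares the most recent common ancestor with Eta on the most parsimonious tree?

Epsilon

Character polarity is set by the outgroup: the derived state is whichever differs from the outgroup's state, so for I, II, IV the derived state is '0', and for the remaining characters it is '1'.
I (derived state '0') is unique to Zeta (autapomorphy; uninformative for grouping).
II (derived state '0') is unique to Zeta (autapomorphy; uninformative for grouping).
III: derived state '1' in Epsilon and Eta only — synapomorphy for {Epsilon, Eta}.
IV (derived state '0') is shared by all ingroup taxa — unites the whole ingroup.
V (derived state '1') is shared by Alpha and Zeta — a synapomorphy uniting that clade.
Most parsimonious ingroup topology: ((Epsilon,Eta),(Zeta,Alpha)).
Eta and Epsilon form a cherry on this tree, so they are sister taxa.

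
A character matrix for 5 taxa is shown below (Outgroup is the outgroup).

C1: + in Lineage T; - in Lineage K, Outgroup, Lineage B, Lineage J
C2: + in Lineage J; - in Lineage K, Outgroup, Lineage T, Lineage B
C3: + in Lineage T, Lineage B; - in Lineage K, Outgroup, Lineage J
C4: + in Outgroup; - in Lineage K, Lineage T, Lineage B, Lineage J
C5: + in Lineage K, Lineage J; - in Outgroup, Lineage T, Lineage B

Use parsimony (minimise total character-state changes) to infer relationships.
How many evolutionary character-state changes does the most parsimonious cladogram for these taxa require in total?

5

Character polarity is set by the outgroup: the derived state is whichever differs from the outgroup's state, so for C4 the derived state is '-', and for the remaining characters it is '+'.
C1: derived state '+' in Lineage T only — an autapomorphy, so it tells us nothing about relationships among taxa.
C2: derived state '+' in Lineage J only — an autapomorphy, so it tells us nothing about relationships among taxa.
Only Lineage B and Lineage T show the derived state '+' for C3, supporting them as a clade.
All ingroup taxa share the derived state '-' for C4; it defines the ingroup but does not resolve relationships within it.
C5 (derived state '+') is shared by Lineage J and Lineage K — a synapomorphy uniting that clade.
Most parsimonious ingroup topology: ((Lineage J,Lineage K),(Lineage B,Lineage T)).
Changes per character on this tree: C1: 1; C2: 1; C3: 1; C4: 1; C5: 1.
Total = 5.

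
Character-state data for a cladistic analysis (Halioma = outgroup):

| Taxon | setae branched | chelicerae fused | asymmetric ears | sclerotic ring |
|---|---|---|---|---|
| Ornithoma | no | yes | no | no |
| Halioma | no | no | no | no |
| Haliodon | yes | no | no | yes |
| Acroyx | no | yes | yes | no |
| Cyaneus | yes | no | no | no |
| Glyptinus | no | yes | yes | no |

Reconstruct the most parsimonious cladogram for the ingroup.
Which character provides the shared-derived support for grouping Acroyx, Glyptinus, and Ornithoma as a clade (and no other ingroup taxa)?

The outgroup has state 'no' for every character, so 'yes' is the derived state throughout.
setae branched (derived state 'yes') is shared by Cyaneus and Haliodon — a synapomorphy uniting that clade.
Only Acroyx, Glyptinus, and Ornithoma show the derived state 'yes' for chelicerae fused, supporting them as a clade.
asymmetric ears: derived state 'yes' in Acroyx and Glyptinus only — synapomorphy for {Acroyx, Glyptinus}.
sclerotic ring (derived state 'yes') is unique to Haliodon (autapomorphy; uninformative for grouping).
Most parsimonious ingroup topology: (((Acroyx,Glyptinus),Ornithoma),(Haliodon,Cyaneus)).
The clade {Acroyx, Glyptinus, Ornithoma} is supported by chelicerae fused: its derived state 'yes' occurs in exactly those taxa and in no other taxon (including the outgroup).

chelicerae fused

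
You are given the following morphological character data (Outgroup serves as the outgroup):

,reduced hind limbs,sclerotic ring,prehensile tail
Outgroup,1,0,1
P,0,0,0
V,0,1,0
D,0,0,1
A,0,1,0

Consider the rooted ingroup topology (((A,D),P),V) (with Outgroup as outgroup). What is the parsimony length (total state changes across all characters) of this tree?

Map each character onto (((A,D),P),V) (rooted by Outgroup) and count the minimum state changes it requires (Fitch parsimony):
reduced hind limbs: 1; sclerotic ring: 2; prehensile tail: 2.
Total tree length = 5.

5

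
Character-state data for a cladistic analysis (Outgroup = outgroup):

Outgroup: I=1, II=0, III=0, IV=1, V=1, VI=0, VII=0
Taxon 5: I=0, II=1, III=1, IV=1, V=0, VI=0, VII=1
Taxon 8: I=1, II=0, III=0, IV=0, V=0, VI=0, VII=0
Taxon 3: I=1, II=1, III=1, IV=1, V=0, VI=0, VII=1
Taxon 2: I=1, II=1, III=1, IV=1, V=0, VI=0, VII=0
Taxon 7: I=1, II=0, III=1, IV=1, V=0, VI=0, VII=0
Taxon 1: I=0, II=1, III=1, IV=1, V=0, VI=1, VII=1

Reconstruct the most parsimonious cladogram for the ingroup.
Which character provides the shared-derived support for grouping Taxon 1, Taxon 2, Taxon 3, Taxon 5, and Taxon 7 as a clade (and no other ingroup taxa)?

Character polarity is set by the outgroup: the derived state is whichever differs from the outgroup's state, so for I, IV, V the derived state is '0', and for the remaining characters it is '1'.
I: derived state '0' in Taxon 1 and Taxon 5 only — synapomorphy for {Taxon 1, Taxon 5}.
II: derived state '1' in Taxon 1, Taxon 2, Taxon 3, and Taxon 5 only — synapomorphy for {Taxon 1, Taxon 2, Taxon 3, Taxon 5}.
III: derived state '1' in Taxon 1, Taxon 2, Taxon 3, Taxon 5, and Taxon 7 only — synapomorphy for {Taxon 1, Taxon 2, Taxon 3, Taxon 5, Taxon 7}.
IV (derived state '0') is unique to Taxon 8 (autapomorphy; uninformative for grouping).
All ingroup taxa share the derived state '0' for V; it defines the ingroup but does not resolve relationships within it.
VI: derived state '1' in Taxon 1 only — an autapomorphy, so it tells us nothing about relationships among taxa.
VII (derived state '1') is shared by Taxon 1, Taxon 3, and Taxon 5 — a synapomorphy uniting that clade.
Most parsimonious ingroup topology: (((((Taxon 5,Taxon 1),Taxon 3),Taxon 2),Taxon 7),Taxon 8).
The clade {Taxon 1, Taxon 2, Taxon 3, Taxon 5, Taxon 7} is supported by III: its derived state '1' occurs in exactly those taxa and in no other taxon (including the outgroup).

III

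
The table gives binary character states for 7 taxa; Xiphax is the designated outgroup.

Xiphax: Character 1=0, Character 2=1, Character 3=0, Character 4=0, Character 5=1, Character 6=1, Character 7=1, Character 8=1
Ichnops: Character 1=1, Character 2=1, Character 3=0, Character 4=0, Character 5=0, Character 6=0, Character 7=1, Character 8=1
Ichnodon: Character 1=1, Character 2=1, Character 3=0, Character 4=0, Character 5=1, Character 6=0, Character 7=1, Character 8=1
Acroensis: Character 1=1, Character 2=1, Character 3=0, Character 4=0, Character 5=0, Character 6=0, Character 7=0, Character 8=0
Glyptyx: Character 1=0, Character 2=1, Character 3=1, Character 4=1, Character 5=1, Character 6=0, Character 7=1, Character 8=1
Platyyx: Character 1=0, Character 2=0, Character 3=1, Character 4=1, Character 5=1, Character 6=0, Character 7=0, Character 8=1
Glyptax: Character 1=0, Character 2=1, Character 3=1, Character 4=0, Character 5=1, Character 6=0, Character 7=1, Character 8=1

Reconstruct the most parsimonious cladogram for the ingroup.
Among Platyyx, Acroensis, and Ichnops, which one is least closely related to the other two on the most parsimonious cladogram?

Platyyx

Character polarity is set by the outgroup: the derived state is whichever differs from the outgroup's state, so for Character 2, Character 5, Character 6, Character 7, Character 8 the derived state is '0', and for the remaining characters it is '1'.
Only Acroensis, Ichnodon, and Ichnops show the derived state '1' for Character 1, supporting them as a clade.
Character 2: derived state '0' in Platyyx only — an autapomorphy, so it tells us nothing about relationships among taxa.
Only Glyptax, Glyptyx, and Platyyx show the derived state '1' for Character 3, supporting them as a clade.
Only Glyptyx and Platyyx show the derived state '1' for Character 4, supporting them as a clade.
Character 5: derived state '0' in Acroensis and Ichnops only — synapomorphy for {Acroensis, Ichnops}.
All ingroup taxa share the derived state '0' for Character 6; it defines the ingroup but does not resolve relationships within it.
Character 7 (state '0') occurs in Acroensis and Platyyx but conflicts with the nesting implied by the other characters — most parsimoniously interpreted as homoplasy.
Character 8 (derived state '0') is unique to Acroensis (autapomorphy; uninformative for grouping).
Most parsimonious ingroup topology: (((Ichnops,Acroensis),Ichnodon),((Glyptyx,Platyyx),Glyptax)).
Acroensis and Ichnops share a more recent common ancestor with each other than either does with Platyyx, so Platyyx is the least closely related of the three.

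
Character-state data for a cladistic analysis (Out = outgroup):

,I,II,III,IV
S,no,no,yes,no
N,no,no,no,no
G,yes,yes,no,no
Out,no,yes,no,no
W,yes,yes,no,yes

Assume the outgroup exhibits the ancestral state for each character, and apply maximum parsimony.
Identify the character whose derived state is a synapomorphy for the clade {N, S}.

Character polarity is set by the outgroup: the derived state is whichever differs from the outgroup's state, so for II the derived state is 'no', and for the remaining characters it is 'yes'.
I (derived state 'yes') is shared by G and W — a synapomorphy uniting that clade.
II (derived state 'no') is shared by N and S — a synapomorphy uniting that clade.
III: derived state 'yes' in S only — an autapomorphy, so it tells us nothing about relationships among taxa.
IV (derived state 'yes') is unique to W (autapomorphy; uninformative for grouping).
Most parsimonious ingroup topology: ((S,N),(W,G)).
The clade {N, S} is supported by II: its derived state 'no' occurs in exactly those taxa and in no other taxon (including the outgroup).

II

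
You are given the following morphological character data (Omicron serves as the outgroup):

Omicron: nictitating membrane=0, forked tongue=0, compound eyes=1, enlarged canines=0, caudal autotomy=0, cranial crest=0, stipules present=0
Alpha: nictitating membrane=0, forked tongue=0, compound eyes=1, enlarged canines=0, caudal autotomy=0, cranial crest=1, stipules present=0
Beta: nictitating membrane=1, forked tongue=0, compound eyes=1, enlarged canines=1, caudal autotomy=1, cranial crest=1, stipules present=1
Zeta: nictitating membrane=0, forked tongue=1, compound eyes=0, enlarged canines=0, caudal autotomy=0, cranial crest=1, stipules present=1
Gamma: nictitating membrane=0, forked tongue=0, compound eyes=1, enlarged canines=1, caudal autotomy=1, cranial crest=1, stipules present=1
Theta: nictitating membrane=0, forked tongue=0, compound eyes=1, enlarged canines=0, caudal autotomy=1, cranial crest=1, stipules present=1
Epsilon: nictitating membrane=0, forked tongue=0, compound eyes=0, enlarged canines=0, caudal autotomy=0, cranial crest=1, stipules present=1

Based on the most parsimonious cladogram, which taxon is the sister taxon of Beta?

Character polarity is set by the outgroup: the derived state is whichever differs from the outgroup's state, so for compound eyes the derived state is '0', and for the remaining characters it is '1'.
nictitating membrane (derived state '1') is unique to Beta (autapomorphy; uninformative for grouping).
forked tongue: derived state '1' in Zeta only — an autapomorphy, so it tells us nothing about relationships among taxa.
compound eyes: derived state '0' in Epsilon and Zeta only — synapomorphy for {Epsilon, Zeta}.
enlarged canines (derived state '1') is shared by Beta and Gamma — a synapomorphy uniting that clade.
caudal autotomy (derived state '1') is shared by Beta, Gamma, and Theta — a synapomorphy uniting that clade.
All ingroup taxa share the derived state '1' for cranial crest; it defines the ingroup but does not resolve relationships within it.
stipules present (derived state '1') is shared by Beta, Epsilon, Gamma, Theta, and Zeta — a synapomorphy uniting that clade.
Most parsimonious ingroup topology: (Alpha,(((Beta,Gamma),Theta),(Zeta,Epsilon))).
Beta and Gamma form a cherry on this tree, so they are sister taxa.

Gamma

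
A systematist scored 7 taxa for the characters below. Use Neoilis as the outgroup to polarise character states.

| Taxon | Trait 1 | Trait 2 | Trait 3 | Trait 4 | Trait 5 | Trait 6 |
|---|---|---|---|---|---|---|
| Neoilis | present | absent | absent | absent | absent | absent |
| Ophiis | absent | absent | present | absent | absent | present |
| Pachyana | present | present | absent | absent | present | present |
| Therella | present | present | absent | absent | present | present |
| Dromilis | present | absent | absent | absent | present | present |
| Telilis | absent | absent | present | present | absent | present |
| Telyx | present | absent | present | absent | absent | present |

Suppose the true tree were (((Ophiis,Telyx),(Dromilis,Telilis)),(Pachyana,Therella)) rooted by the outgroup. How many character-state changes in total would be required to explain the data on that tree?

Map each character onto (((Ophiis,Telyx),(Dromilis,Telilis)),(Pachyana,Therella)) (rooted by Neoilis) and count the minimum state changes it requires (Fitch parsimony):
Trait 1: 2; Trait 2: 1; Trait 3: 2; Trait 4: 1; Trait 5: 2; Trait 6: 1.
Total tree length = 9.

9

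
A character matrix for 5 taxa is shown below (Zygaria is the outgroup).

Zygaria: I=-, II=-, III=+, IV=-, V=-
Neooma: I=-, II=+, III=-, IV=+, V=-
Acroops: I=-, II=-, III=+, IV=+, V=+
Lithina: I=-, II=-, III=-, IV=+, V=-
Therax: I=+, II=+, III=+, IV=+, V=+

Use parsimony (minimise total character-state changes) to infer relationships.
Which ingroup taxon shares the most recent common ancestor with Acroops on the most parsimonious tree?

Therax

Character polarity is set by the outgroup: the derived state is whichever differs from the outgroup's state, so for III the derived state is '-', and for the remaining characters it is '+'.
I: derived state '+' in Therax only — an autapomorphy, so it tells us nothing about relationships among taxa.
II (state '+') occurs in Neooma and Therax but conflicts with the nesting implied by the other characters — most parsimoniously interpreted as homoplasy.
Only Lithina and Neooma show the derived state '-' for III, supporting them as a clade.
All ingroup taxa share the derived state '+' for IV; it defines the ingroup but does not resolve relationships within it.
Only Acroops and Therax show the derived state '+' for V, supporting them as a clade.
Most parsimonious ingroup topology: ((Neooma,Lithina),(Acroops,Therax)).
Acroops and Therax form a cherry on this tree, so they are sister taxa.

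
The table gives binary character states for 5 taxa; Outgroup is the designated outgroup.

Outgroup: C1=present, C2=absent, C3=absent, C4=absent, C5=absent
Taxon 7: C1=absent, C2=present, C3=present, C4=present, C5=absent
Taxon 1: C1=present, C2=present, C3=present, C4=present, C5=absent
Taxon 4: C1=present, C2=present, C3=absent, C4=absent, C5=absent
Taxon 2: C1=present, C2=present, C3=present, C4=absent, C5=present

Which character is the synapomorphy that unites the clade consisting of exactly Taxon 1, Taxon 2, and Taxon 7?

Character polarity is set by the outgroup: the derived state is whichever differs from the outgroup's state, so for C1 the derived state is 'absent', and for the remaining characters it is 'present'.
C1: derived state 'absent' in Taxon 7 only — an autapomorphy, so it tells us nothing about relationships among taxa.
All ingroup taxa share the derived state 'present' for C2; it defines the ingroup but does not resolve relationships within it.
Only Taxon 1, Taxon 2, and Taxon 7 show the derived state 'present' for C3, supporting them as a clade.
C4 (derived state 'present') is shared by Taxon 1 and Taxon 7 — a synapomorphy uniting that clade.
C5: derived state 'present' in Taxon 2 only — an autapomorphy, so it tells us nothing about relationships among taxa.
Most parsimonious ingroup topology: (((Taxon 7,Taxon 1),Taxon 2),Taxon 4).
The clade {Taxon 1, Taxon 2, Taxon 7} is supported by C3: its derived state 'present' occurs in exactly those taxa and in no other taxon (including the outgroup).

C3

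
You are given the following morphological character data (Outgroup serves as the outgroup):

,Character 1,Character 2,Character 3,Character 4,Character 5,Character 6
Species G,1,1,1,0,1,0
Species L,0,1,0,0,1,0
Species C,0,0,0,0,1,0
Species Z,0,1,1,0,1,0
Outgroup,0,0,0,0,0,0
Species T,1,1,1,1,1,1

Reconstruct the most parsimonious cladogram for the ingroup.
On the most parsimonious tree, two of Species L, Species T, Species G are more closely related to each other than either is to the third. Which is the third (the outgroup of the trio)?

Species L

The outgroup has state '0' for every character, so '1' is the derived state throughout.
Only Species G and Species T show the derived state '1' for Character 1, supporting them as a clade.
Character 2: derived state '1' in Species G, Species L, Species T, and Species Z only — synapomorphy for {Species G, Species L, Species T, Species Z}.
Only Species G, Species T, and Species Z show the derived state '1' for Character 3, supporting them as a clade.
Character 4: derived state '1' in Species T only — an autapomorphy, so it tells us nothing about relationships among taxa.
Character 5 (derived state '1') is shared by all ingroup taxa — unites the whole ingroup.
Character 6 (derived state '1') is unique to Species T (autapomorphy; uninformative for grouping).
Most parsimonious ingroup topology: ((((Species G,Species T),Species Z),Species L),Species C).
Species G and Species T share a more recent common ancestor with each other than either does with Species L, so Species L is the least closely related of the three.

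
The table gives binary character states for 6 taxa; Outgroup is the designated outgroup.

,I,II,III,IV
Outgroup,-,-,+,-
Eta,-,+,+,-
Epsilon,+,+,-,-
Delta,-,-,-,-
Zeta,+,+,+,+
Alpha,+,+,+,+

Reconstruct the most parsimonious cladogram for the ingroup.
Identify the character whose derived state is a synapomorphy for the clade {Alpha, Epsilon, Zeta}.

Character polarity is set by the outgroup: the derived state is whichever differs from the outgroup's state, so for III the derived state is '-', and for the remaining characters it is '+'.
I (derived state '+') is shared by Alpha, Epsilon, and Zeta — a synapomorphy uniting that clade.
Only Alpha, Epsilon, Eta, and Zeta show the derived state '+' for II, supporting them as a clade.
III (state '-') occurs in Delta and Epsilon but conflicts with the nesting implied by the other characters — most parsimoniously interpreted as homoplasy.
IV (derived state '+') is shared by Alpha and Zeta — a synapomorphy uniting that clade.
Most parsimonious ingroup topology: ((Eta,(Epsilon,(Zeta,Alpha))),Delta).
The clade {Alpha, Epsilon, Zeta} is supported by I: its derived state '+' occurs in exactly those taxa and in no other taxon (including the outgroup).

I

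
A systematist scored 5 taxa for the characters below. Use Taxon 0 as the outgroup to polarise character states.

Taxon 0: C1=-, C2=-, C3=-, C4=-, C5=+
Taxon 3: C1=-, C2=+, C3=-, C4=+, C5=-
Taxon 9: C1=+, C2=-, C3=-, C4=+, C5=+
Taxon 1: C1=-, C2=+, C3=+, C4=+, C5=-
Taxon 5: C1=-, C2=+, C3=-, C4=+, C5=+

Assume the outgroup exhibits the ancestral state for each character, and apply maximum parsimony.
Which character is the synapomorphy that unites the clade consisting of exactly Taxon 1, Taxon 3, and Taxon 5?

C2

Character polarity is set by the outgroup: the derived state is whichever differs from the outgroup's state, so for C5 the derived state is '-', and for the remaining characters it is '+'.
C1: derived state '+' in Taxon 9 only — an autapomorphy, so it tells us nothing about relationships among taxa.
Only Taxon 1, Taxon 3, and Taxon 5 show the derived state '+' for C2, supporting them as a clade.
C3 (derived state '+') is unique to Taxon 1 (autapomorphy; uninformative for grouping).
C4 (derived state '+') is shared by all ingroup taxa — unites the whole ingroup.
C5 (derived state '-') is shared by Taxon 1 and Taxon 3 — a synapomorphy uniting that clade.
Most parsimonious ingroup topology: (((Taxon 3,Taxon 1),Taxon 5),Taxon 9).
The clade {Taxon 1, Taxon 3, Taxon 5} is supported by C2: its derived state '+' occurs in exactly those taxa and in no other taxon (including the outgroup).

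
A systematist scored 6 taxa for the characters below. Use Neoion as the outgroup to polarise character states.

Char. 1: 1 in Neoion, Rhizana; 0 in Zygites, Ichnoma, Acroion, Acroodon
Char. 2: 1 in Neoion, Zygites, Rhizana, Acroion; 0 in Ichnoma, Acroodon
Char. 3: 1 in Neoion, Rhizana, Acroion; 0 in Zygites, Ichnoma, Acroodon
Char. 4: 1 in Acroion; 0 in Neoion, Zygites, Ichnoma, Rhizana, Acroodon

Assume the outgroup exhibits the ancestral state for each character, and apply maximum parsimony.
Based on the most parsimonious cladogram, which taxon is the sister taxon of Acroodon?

Ichnoma

Character polarity is set by the outgroup: the derived state is whichever differs from the outgroup's state, so for Char. 1, Char. 2, Char. 3 the derived state is '0', and for the remaining characters it is '1'.
Char. 1 (derived state '0') is shared by Acroion, Acroodon, Ichnoma, and Zygites — a synapomorphy uniting that clade.
Only Acroodon and Ichnoma show the derived state '0' for Char. 2, supporting them as a clade.
Char. 3 (derived state '0') is shared by Acroodon, Ichnoma, and Zygites — a synapomorphy uniting that clade.
Char. 4: derived state '1' in Acroion only — an autapomorphy, so it tells us nothing about relationships among taxa.
Most parsimonious ingroup topology: (((Zygites,(Ichnoma,Acroodon)),Acroion),Rhizana).
Acroodon and Ichnoma form a cherry on this tree, so they are sister taxa.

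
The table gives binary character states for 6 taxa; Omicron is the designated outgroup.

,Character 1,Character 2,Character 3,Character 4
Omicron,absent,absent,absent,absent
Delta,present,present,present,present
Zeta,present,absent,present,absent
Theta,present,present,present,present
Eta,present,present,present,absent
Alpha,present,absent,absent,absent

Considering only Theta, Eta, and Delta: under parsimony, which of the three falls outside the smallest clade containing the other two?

The outgroup has state 'absent' for every character, so 'present' is the derived state throughout.
All ingroup taxa share the derived state 'present' for Character 1; it defines the ingroup but does not resolve relationships within it.
Character 2 (derived state 'present') is shared by Delta, Eta, and Theta — a synapomorphy uniting that clade.
Only Delta, Eta, Theta, and Zeta show the derived state 'present' for Character 3, supporting them as a clade.
Only Delta and Theta show the derived state 'present' for Character 4, supporting them as a clade.
Most parsimonious ingroup topology: ((((Delta,Theta),Eta),Zeta),Alpha).
Theta and Delta share a more recent common ancestor with each other than either does with Eta, so Eta is the least closely related of the three.

Eta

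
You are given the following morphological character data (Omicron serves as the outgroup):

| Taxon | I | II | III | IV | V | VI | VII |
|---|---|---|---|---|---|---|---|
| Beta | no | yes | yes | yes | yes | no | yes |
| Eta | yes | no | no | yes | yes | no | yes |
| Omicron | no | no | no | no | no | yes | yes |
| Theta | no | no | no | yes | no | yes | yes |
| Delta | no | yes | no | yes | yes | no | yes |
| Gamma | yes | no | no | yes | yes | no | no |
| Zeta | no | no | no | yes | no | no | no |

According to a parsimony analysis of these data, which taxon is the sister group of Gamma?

Eta

Character polarity is set by the outgroup: the derived state is whichever differs from the outgroup's state, so for VI, VII the derived state is 'no', and for the remaining characters it is 'yes'.
I: derived state 'yes' in Eta and Gamma only — synapomorphy for {Eta, Gamma}.
II (derived state 'yes') is shared by Beta and Delta — a synapomorphy uniting that clade.
III (derived state 'yes') is unique to Beta (autapomorphy; uninformative for grouping).
All ingroup taxa share the derived state 'yes' for IV; it defines the ingroup but does not resolve relationships within it.
Only Beta, Delta, Eta, and Gamma show the derived state 'yes' for V, supporting them as a clade.
VI (derived state 'no') is shared by Beta, Delta, Eta, Gamma, and Zeta — a synapomorphy uniting that clade.
VII (state 'no') occurs in Gamma and Zeta but conflicts with the nesting implied by the other characters — most parsimoniously interpreted as homoplasy.
Most parsimonious ingroup topology: ((((Delta,Beta),(Eta,Gamma)),Zeta),Theta).
Gamma and Eta form a cherry on this tree, so they are sister taxa.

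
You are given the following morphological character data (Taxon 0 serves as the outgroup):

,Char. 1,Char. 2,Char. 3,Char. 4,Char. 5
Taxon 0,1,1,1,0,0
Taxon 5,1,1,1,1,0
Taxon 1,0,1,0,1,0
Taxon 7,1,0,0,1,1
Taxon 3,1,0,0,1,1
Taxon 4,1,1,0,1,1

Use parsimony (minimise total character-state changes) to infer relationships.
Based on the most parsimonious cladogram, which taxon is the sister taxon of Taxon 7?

Taxon 3

Character polarity is set by the outgroup: the derived state is whichever differs from the outgroup's state, so for Char. 1, Char. 2, Char. 3 the derived state is '0', and for the remaining characters it is '1'.
Char. 1: derived state '0' in Taxon 1 only — an autapomorphy, so it tells us nothing about relationships among taxa.
Char. 2: derived state '0' in Taxon 3 and Taxon 7 only — synapomorphy for {Taxon 3, Taxon 7}.
Char. 3 (derived state '0') is shared by Taxon 1, Taxon 3, Taxon 4, and Taxon 7 — a synapomorphy uniting that clade.
Char. 4 (derived state '1') is shared by all ingroup taxa — unites the whole ingroup.
Char. 5 (derived state '1') is shared by Taxon 3, Taxon 4, and Taxon 7 — a synapomorphy uniting that clade.
Most parsimonious ingroup topology: (Taxon 5,(Taxon 1,((Taxon 7,Taxon 3),Taxon 4))).
Taxon 7 and Taxon 3 form a cherry on this tree, so they are sister taxa.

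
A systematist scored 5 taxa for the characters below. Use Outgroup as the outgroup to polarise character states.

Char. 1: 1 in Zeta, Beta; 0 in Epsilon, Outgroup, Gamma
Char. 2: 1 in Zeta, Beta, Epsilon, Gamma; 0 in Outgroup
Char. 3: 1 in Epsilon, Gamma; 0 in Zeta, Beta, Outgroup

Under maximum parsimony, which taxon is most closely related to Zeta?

Beta

The outgroup has state '0' for every character, so '1' is the derived state throughout.
Only Beta and Zeta show the derived state '1' for Char. 1, supporting them as a clade.
All ingroup taxa share the derived state '1' for Char. 2; it defines the ingroup but does not resolve relationships within it.
Char. 3: derived state '1' in Epsilon and Gamma only — synapomorphy for {Epsilon, Gamma}.
Most parsimonious ingroup topology: ((Epsilon,Gamma),(Beta,Zeta)).
Zeta and Beta form a cherry on this tree, so they are sister taxa.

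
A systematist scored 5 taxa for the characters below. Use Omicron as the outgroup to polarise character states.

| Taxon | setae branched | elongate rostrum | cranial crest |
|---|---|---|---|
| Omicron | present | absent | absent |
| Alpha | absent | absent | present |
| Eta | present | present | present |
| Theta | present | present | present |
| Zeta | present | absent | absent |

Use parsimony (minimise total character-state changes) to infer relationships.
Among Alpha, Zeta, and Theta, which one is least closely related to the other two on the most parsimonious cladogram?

Character polarity is set by the outgroup: the derived state is whichever differs from the outgroup's state, so for setae branched the derived state is 'absent', and for the remaining characters it is 'present'.
setae branched: derived state 'absent' in Alpha only — an autapomorphy, so it tells us nothing about relationships among taxa.
Only Eta and Theta show the derived state 'present' for elongate rostrum, supporting them as a clade.
cranial crest (derived state 'present') is shared by Alpha, Eta, and Theta — a synapomorphy uniting that clade.
Most parsimonious ingroup topology: ((Alpha,(Eta,Theta)),Zeta).
Alpha and Theta share a more recent common ancestor with each other than either does with Zeta, so Zeta is the least closely related of the three.

Zeta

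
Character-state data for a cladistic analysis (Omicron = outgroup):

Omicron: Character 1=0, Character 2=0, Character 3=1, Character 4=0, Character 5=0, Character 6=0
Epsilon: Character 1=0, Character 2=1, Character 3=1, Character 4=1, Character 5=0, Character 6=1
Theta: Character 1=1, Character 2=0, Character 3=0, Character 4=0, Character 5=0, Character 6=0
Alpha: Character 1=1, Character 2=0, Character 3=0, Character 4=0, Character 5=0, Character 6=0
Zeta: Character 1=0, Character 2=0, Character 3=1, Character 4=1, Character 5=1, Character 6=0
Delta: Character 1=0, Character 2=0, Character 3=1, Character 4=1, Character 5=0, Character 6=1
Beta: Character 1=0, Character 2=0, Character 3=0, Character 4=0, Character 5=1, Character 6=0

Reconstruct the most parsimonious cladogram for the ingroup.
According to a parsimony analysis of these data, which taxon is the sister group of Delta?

Epsilon

Character polarity is set by the outgroup: the derived state is whichever differs from the outgroup's state, so for Character 3 the derived state is '0', and for the remaining characters it is '1'.
Character 1 (derived state '1') is shared by Alpha and Theta — a synapomorphy uniting that clade.
Character 2 (derived state '1') is unique to Epsilon (autapomorphy; uninformative for grouping).
Only Alpha, Beta, and Theta show the derived state '0' for Character 3, supporting them as a clade.
Only Delta, Epsilon, and Zeta show the derived state '1' for Character 4, supporting them as a clade.
Character 5 (state '1') occurs in Beta and Zeta but conflicts with the nesting implied by the other characters — most parsimoniously interpreted as homoplasy.
Character 6 (derived state '1') is shared by Delta and Epsilon — a synapomorphy uniting that clade.
Most parsimonious ingroup topology: (((Epsilon,Delta),Zeta),((Theta,Alpha),Beta)).
Delta and Epsilon form a cherry on this tree, so they are sister taxa.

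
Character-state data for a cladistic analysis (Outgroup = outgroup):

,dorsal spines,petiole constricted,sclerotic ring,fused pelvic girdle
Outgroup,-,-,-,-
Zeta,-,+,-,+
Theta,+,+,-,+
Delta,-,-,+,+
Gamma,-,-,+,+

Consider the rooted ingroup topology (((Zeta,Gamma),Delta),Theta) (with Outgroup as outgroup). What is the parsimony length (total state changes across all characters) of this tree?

Map each character onto (((Zeta,Gamma),Delta),Theta) (rooted by Outgroup) and count the minimum state changes it requires (Fitch parsimony):
dorsal spines: 1; petiole constricted: 2; sclerotic ring: 2; fused pelvic girdle: 1.
Total tree length = 6.

6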